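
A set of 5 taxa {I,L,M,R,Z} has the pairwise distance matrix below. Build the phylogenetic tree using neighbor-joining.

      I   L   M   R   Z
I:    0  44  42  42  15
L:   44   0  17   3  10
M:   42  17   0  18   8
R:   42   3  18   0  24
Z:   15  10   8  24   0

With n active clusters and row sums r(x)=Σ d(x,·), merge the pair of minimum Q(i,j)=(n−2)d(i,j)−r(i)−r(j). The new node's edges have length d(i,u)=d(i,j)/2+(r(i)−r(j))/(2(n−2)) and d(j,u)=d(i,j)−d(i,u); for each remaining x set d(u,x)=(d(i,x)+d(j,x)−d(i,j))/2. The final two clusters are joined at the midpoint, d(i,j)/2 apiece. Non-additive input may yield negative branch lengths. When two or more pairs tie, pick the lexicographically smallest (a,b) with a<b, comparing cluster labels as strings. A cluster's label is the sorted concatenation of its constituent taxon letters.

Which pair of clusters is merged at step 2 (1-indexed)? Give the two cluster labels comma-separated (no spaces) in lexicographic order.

1. join I+Z (d=15, Q=-155) ⇒ IZ; edges |I|=131/6, |Z|=-41/6
  updated: d(IZ,L)=39/2, d(IZ,M)=35/2, d(IZ,R)=51/2
2. join IZ+M (d=35/2, Q=-80) ⇒ IMZ; edges |IZ|=45/4, |M|=25/4
  updated: d(IMZ,L)=19/2, d(IMZ,R)=13
3. join IMZ+L (d=19/2, Q=-51/2) ⇒ ILMZ; edges |IMZ|=39/4, |L|=-1/4
  updated: d(ILMZ,R)=13/4
4. join ILMZ+R (d=13/4) ⇒ ILMRZ; edges |ILMZ|=13/8, |R|=13/8
final tree: ((((I:131/6,Z:-41/6):45/4,M:25/4):39/4,L:-1/4):13/8,R:13/8)
total length: 181/4

IZ,M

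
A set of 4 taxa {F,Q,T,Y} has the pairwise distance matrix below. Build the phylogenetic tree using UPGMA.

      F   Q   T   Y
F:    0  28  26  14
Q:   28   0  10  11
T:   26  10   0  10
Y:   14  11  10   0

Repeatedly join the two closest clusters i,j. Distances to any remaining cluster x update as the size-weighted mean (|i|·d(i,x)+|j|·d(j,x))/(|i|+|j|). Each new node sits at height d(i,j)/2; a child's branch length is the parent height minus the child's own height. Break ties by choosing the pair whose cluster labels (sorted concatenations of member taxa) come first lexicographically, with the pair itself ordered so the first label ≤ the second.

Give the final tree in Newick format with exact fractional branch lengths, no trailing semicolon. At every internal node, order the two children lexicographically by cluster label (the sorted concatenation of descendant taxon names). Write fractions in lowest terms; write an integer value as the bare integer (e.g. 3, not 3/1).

step 1: merge (Q,T) at d=10; branch lengths Q→5, T→5; new cluster QT
  updated: d(F,QT)=27, d(QT,Y)=21/2
step 2: merge (QT,Y) at d=21/2; branch lengths QT→1/4, Y→21/4; new cluster QTY
  updated: d(F,QTY)=68/3
step 3: merge (F,QTY) at d=68/3; branch lengths F→34/3, QTY→73/12; new cluster FQTY
final tree: (F:34/3,((Q:5,T:5):1/4,Y:21/4):73/12)
total length: 395/12

(F:34/3,((Q:5,T:5):1/4,Y:21/4):73/12)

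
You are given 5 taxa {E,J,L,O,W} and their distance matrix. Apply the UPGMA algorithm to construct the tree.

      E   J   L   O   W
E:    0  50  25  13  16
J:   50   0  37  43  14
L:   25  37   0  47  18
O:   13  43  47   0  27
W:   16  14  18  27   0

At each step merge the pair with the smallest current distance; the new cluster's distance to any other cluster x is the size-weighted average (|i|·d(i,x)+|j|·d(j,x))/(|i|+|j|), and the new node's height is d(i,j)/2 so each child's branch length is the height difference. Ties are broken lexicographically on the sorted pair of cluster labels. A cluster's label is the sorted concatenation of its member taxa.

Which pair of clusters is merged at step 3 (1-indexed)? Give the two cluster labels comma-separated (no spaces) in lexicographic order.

step 1: merge (E,O) at d=13; branch lengths E→13/2, O→13/2; new cluster EO
  updated: d(EO,J)=93/2, d(EO,L)=36, d(EO,W)=43/2
step 2: merge (J,W) at d=14; branch lengths J→7, W→7; new cluster JW
  updated: d(EO,JW)=34, d(JW,L)=55/2
step 3: merge (JW,L) at d=55/2; branch lengths JW→27/4, L→55/4; new cluster JLW
  updated: d(EO,JLW)=104/3
step 4: merge (EO,JLW) at d=104/3; branch lengths EO→65/6, JLW→43/12; new cluster EJLOW
final tree: ((E:13/2,O:13/2):65/6,((J:7,W:7):27/4,L:55/4):43/12)
total length: 743/12

JW,L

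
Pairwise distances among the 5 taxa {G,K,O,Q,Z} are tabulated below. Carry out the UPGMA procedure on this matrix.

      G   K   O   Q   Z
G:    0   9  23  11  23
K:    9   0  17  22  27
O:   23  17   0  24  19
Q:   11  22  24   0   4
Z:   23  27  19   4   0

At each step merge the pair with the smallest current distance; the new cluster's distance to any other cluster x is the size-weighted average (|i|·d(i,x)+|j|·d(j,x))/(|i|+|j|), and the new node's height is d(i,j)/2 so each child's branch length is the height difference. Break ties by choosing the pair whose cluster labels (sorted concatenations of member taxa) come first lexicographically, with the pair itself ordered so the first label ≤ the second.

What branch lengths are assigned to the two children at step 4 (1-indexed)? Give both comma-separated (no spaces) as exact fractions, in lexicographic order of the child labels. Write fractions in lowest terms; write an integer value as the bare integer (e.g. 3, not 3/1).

step 1: merge (Q,Z) at d=4; branch lengths Q→2, Z→2; new cluster QZ
  updated: d(G,QZ)=17, d(K,QZ)=49/2, d(O,QZ)=43/2
step 2: merge (G,K) at d=9; branch lengths G→9/2, K→9/2; new cluster GK
  updated: d(GK,O)=20, d(GK,QZ)=83/4
step 3: merge (GK,O) at d=20; branch lengths GK→11/2, O→10; new cluster GKO
  updated: d(GKO,QZ)=21
step 4: merge (GKO,QZ) at d=21; branch lengths GKO→1/2, QZ→17/2; new cluster GKOQZ
final tree: (((G:9/2,K:9/2):11/2,O:10):1/2,(Q:2,Z:2):17/2)
total length: 75/2

1/2,17/2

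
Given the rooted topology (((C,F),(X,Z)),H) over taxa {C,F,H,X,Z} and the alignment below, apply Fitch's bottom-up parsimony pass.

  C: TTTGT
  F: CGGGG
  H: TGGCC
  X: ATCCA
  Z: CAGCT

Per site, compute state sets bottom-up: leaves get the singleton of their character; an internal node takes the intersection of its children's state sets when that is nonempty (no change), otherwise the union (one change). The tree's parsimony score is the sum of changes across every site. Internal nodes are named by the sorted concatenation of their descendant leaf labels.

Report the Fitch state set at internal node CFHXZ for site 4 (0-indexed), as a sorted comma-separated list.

CF@0: {T} ∪ {C} = {C,T} (union, +1)
XZ@0: {A} ∪ {C} = {A,C} (union, +1)
CFXZ@0: {C,T} ∩ {A,C} = {C} (intersection, +0)
CFHXZ@0: {C} ∪ {T} = {C,T} (union, +1)
CF@1: {T} ∪ {G} = {G,T} (union, +1)
XZ@1: {T} ∪ {A} = {A,T} (union, +1)
CFXZ@1: {G,T} ∩ {A,T} = {T} (intersection, +0)
CFHXZ@1: {T} ∪ {G} = {G,T} (union, +1)
CF@2: {T} ∪ {G} = {G,T} (union, +1)
XZ@2: {C} ∪ {G} = {C,G} (union, +1)
CFXZ@2: {G,T} ∩ {C,G} = {G} (intersection, +0)
CFHXZ@2: {G} ∩ {G} = {G} (intersection, +0)
CF@3: {G} ∩ {G} = {G} (intersection, +0)
XZ@3: {C} ∩ {C} = {C} (intersection, +0)
CFXZ@3: {G} ∪ {C} = {C,G} (union, +1)
CFHXZ@3: {C,G} ∩ {C} = {C} (intersection, +0)
CF@4: {T} ∪ {G} = {G,T} (union, +1)
XZ@4: {A} ∪ {T} = {A,T} (union, +1)
CFXZ@4: {G,T} ∩ {A,T} = {T} (intersection, +0)
CFHXZ@4: {T} ∪ {C} = {C,T} (union, +1)
per-site changes: [3, 3, 2, 1, 3]; total = 12

C,T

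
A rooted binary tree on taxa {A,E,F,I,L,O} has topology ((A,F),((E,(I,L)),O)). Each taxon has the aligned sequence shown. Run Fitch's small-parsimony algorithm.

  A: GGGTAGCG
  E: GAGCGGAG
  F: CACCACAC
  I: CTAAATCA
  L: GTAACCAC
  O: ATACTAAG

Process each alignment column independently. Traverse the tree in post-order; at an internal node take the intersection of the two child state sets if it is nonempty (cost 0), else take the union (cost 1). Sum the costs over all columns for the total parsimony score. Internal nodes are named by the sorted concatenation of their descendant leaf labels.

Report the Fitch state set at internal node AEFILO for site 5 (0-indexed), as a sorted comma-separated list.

C,G

[col 0] AF: children A:{G}, F:{C} ∪→ {C,G}; cost 1
[col 0] IL: children I:{C}, L:{G} ∪→ {C,G}; cost 1
[col 0] EIL: children E:{G}, IL:{C,G} ∩→ {G}; cost 0
[col 0] EILO: children EIL:{G}, O:{A} ∪→ {A,G}; cost 1
[col 0] AEFILO: children AF:{C,G}, EILO:{A,G} ∩→ {G}; cost 0
[col 1] AF: children A:{G}, F:{A} ∪→ {A,G}; cost 1
[col 1] IL: children I:{T}, L:{T} ∩→ {T}; cost 0
[col 1] EIL: children E:{A}, IL:{T} ∪→ {A,T}; cost 1
[col 1] EILO: children EIL:{A,T}, O:{T} ∩→ {T}; cost 0
[col 1] AEFILO: children AF:{A,G}, EILO:{T} ∪→ {A,G,T}; cost 1
[col 2] AF: children A:{G}, F:{C} ∪→ {C,G}; cost 1
[col 2] IL: children I:{A}, L:{A} ∩→ {A}; cost 0
[col 2] EIL: children E:{G}, IL:{A} ∪→ {A,G}; cost 1
[col 2] EILO: children EIL:{A,G}, O:{A} ∩→ {A}; cost 0
[col 2] AEFILO: children AF:{C,G}, EILO:{A} ∪→ {A,C,G}; cost 1
[col 3] AF: children A:{T}, F:{C} ∪→ {C,T}; cost 1
[col 3] IL: children I:{A}, L:{A} ∩→ {A}; cost 0
[col 3] EIL: children E:{C}, IL:{A} ∪→ {A,C}; cost 1
[col 3] EILO: children EIL:{A,C}, O:{C} ∩→ {C}; cost 0
[col 3] AEFILO: children AF:{C,T}, EILO:{C} ∩→ {C}; cost 0
[col 4] AF: children A:{A}, F:{A} ∩→ {A}; cost 0
[col 4] IL: children I:{A}, L:{C} ∪→ {A,C}; cost 1
[col 4] EIL: children E:{G}, IL:{A,C} ∪→ {A,C,G}; cost 1
[col 4] EILO: children EIL:{A,C,G}, O:{T} ∪→ {A,C,G,T}; cost 1
[col 4] AEFILO: children AF:{A}, EILO:{A,C,G,T} ∩→ {A}; cost 0
[col 5] AF: children A:{G}, F:{C} ∪→ {C,G}; cost 1
[col 5] IL: children I:{T}, L:{C} ∪→ {C,T}; cost 1
[col 5] EIL: children E:{G}, IL:{C,T} ∪→ {C,G,T}; cost 1
[col 5] EILO: children EIL:{C,G,T}, O:{A} ∪→ {A,C,G,T}; cost 1
[col 5] AEFILO: children AF:{C,G}, EILO:{A,C,G,T} ∩→ {C,G}; cost 0
[col 6] AF: children A:{C}, F:{A} ∪→ {A,C}; cost 1
[col 6] IL: children I:{C}, L:{A} ∪→ {A,C}; cost 1
[col 6] EIL: children E:{A}, IL:{A,C} ∩→ {A}; cost 0
[col 6] EILO: children EIL:{A}, O:{A} ∩→ {A}; cost 0
[col 6] AEFILO: children AF:{A,C}, EILO:{A} ∩→ {A}; cost 0
[col 7] AF: children A:{G}, F:{C} ∪→ {C,G}; cost 1
[col 7] IL: children I:{A}, L:{C} ∪→ {A,C}; cost 1
[col 7] EIL: children E:{G}, IL:{A,C} ∪→ {A,C,G}; cost 1
[col 7] EILO: children EIL:{A,C,G}, O:{G} ∩→ {G}; cost 0
[col 7] AEFILO: children AF:{C,G}, EILO:{G} ∩→ {G}; cost 0
per-site changes: [3, 3, 3, 2, 3, 4, 2, 3]; total = 23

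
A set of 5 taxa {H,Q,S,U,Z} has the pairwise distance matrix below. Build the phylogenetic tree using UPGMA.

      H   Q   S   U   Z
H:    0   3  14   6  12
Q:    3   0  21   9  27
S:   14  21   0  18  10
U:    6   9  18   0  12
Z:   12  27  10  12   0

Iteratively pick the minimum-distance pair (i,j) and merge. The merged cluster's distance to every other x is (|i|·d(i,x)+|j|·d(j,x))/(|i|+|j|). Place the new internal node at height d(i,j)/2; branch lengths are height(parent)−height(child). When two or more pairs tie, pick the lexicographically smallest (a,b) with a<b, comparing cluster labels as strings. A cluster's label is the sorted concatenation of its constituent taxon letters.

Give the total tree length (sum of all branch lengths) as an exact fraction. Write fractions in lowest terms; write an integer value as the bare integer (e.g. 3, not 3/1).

331/12

1. join H+Q (d=3) ⇒ HQ; edges |H|=3/2, |Q|=3/2
  updated: d(HQ,S)=35/2, d(HQ,U)=15/2, d(HQ,Z)=39/2
2. join HQ+U (d=15/2) ⇒ HQU; edges |HQ|=9/4, |U|=15/4
  updated: d(HQU,S)=53/3, d(HQU,Z)=17
3. join S+Z (d=10) ⇒ SZ; edges |S|=5, |Z|=5
  updated: d(HQU,SZ)=52/3
4. join HQU+SZ (d=52/3) ⇒ HQSUZ; edges |HQU|=59/12, |SZ|=11/3
final tree: (((H:3/2,Q:3/2):9/4,U:15/4):59/12,(S:5,Z:5):11/3)
total length: 331/12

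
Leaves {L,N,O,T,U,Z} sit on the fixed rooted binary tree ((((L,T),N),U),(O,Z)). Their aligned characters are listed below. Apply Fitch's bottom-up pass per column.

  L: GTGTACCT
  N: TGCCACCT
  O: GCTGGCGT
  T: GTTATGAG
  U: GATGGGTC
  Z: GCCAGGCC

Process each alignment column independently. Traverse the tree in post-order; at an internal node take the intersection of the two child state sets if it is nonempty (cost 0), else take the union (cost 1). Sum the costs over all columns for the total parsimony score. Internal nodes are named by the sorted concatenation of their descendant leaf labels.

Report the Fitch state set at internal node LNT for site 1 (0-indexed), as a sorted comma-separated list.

site 0, node LT: L={G} ∩ T={G} → {G} (+0)
site 0, node LNT: LT={G} ∪ N={T} → {G,T} (+1)
site 0, node LNTU: LNT={G,T} ∩ U={G} → {G} (+0)
site 0, node OZ: O={G} ∩ Z={G} → {G} (+0)
site 0, node LNOTUZ: LNTU={G} ∩ OZ={G} → {G} (+0)
site 1, node LT: L={T} ∩ T={T} → {T} (+0)
site 1, node LNT: LT={T} ∪ N={G} → {G,T} (+1)
site 1, node LNTU: LNT={G,T} ∪ U={A} → {A,G,T} (+1)
site 1, node OZ: O={C} ∩ Z={C} → {C} (+0)
site 1, node LNOTUZ: LNTU={A,G,T} ∪ OZ={C} → {A,C,G,T} (+1)
site 2, node LT: L={G} ∪ T={T} → {G,T} (+1)
site 2, node LNT: LT={G,T} ∪ N={C} → {C,G,T} (+1)
site 2, node LNTU: LNT={C,G,T} ∩ U={T} → {T} (+0)
site 2, node OZ: O={T} ∪ Z={C} → {C,T} (+1)
site 2, node LNOTUZ: LNTU={T} ∩ OZ={C,T} → {T} (+0)
site 3, node LT: L={T} ∪ T={A} → {A,T} (+1)
site 3, node LNT: LT={A,T} ∪ N={C} → {A,C,T} (+1)
site 3, node LNTU: LNT={A,C,T} ∪ U={G} → {A,C,G,T} (+1)
site 3, node OZ: O={G} ∪ Z={A} → {A,G} (+1)
site 3, node LNOTUZ: LNTU={A,C,G,T} ∩ OZ={A,G} → {A,G} (+0)
site 4, node LT: L={A} ∪ T={T} → {A,T} (+1)
site 4, node LNT: LT={A,T} ∩ N={A} → {A} (+0)
site 4, node LNTU: LNT={A} ∪ U={G} → {A,G} (+1)
site 4, node OZ: O={G} ∩ Z={G} → {G} (+0)
site 4, node LNOTUZ: LNTU={A,G} ∩ OZ={G} → {G} (+0)
site 5, node LT: L={C} ∪ T={G} → {C,G} (+1)
site 5, node LNT: LT={C,G} ∩ N={C} → {C} (+0)
site 5, node LNTU: LNT={C} ∪ U={G} → {C,G} (+1)
site 5, node OZ: O={C} ∪ Z={G} → {C,G} (+1)
site 5, node LNOTUZ: LNTU={C,G} ∩ OZ={C,G} → {C,G} (+0)
site 6, node LT: L={C} ∪ T={A} → {A,C} (+1)
site 6, node LNT: LT={A,C} ∩ N={C} → {C} (+0)
site 6, node LNTU: LNT={C} ∪ U={T} → {C,T} (+1)
site 6, node OZ: O={G} ∪ Z={C} → {C,G} (+1)
site 6, node LNOTUZ: LNTU={C,T} ∩ OZ={C,G} → {C} (+0)
site 7, node LT: L={T} ∪ T={G} → {G,T} (+1)
site 7, node LNT: LT={G,T} ∩ N={T} → {T} (+0)
site 7, node LNTU: LNT={T} ∪ U={C} → {C,T} (+1)
site 7, node OZ: O={T} ∪ Z={C} → {C,T} (+1)
site 7, node LNOTUZ: LNTU={C,T} ∩ OZ={C,T} → {C,T} (+0)
per-site changes: [1, 3, 3, 4, 2, 3, 3, 3]; total = 22

G,T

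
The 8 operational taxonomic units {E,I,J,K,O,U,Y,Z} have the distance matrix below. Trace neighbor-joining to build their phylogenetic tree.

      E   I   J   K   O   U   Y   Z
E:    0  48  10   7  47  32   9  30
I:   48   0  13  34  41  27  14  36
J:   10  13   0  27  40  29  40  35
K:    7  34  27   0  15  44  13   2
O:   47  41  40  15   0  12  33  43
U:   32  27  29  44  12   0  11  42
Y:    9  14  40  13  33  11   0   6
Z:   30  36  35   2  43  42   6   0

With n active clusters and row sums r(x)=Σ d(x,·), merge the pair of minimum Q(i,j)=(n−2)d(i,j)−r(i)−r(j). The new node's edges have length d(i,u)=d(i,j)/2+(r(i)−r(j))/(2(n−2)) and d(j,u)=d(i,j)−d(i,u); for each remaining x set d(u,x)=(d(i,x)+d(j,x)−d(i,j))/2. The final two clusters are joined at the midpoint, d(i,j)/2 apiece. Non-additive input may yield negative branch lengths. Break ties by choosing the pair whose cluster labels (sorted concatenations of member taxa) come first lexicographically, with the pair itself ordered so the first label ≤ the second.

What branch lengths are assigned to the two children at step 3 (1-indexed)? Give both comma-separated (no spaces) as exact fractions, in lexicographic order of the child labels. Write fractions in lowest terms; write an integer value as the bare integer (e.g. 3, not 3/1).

-13/4,21/4

iteration 1: select O,U (d=12, Q=-356); attach at lengths (53/6, 19/6); label the merged cluster OU
  updated: d(E,OU)=67/2, d(I,OU)=28, d(J,OU)=57/2, d(K,OU)=47/2, d(OU,Y)=16, d(OU,Z)=73/2
iteration 2: select I,J (d=13, Q=-523/2); attach at lengths (169/20, 91/20); label the merged cluster IJ
  updated: d(E,IJ)=45/2, d(IJ,K)=24, d(IJ,OU)=87/4, d(IJ,Y)=41/2, d(IJ,Z)=29
iteration 3: select K,Z (d=2, Q=-165); attach at lengths (-13/4, 21/4); label the merged cluster KZ
  updated: d(E,KZ)=35/2, d(IJ,KZ)=51/2, d(KZ,OU)=29, d(KZ,Y)=17/2
iteration 4: select IJ,OU (d=87/4, Q=-501/4); attach at lengths (221/24, 301/24); label the merged cluster IJOU
  updated: d(E,IJOU)=137/8, d(IJOU,KZ)=131/8, d(IJOU,Y)=59/8
iteration 5: select E,KZ (d=35/2, Q=-51); attach at lengths (145/16, 135/16); label the merged cluster EKZ
  updated: d(EKZ,IJOU)=8, d(EKZ,Y)=0
iteration 6: select EKZ,IJOU (d=8, Q=-123/8); attach at lengths (5/16, 123/16); label the merged cluster EIJKOUZ
  updated: d(EIJKOUZ,Y)=-5/16
iteration 7: select EIJKOUZ,Y (d=-5/16); attach at lengths (-5/32, -5/32); label the merged cluster EIJKOUYZ
final tree: (((E:145/16,(K:-13/4,Z:21/4):135/16):5/16,((I:169/20,J:91/20):221/24,(O:53/6,U:19/6):301/24):123/16):-5/32,Y:-5/32)
total length: 1183/16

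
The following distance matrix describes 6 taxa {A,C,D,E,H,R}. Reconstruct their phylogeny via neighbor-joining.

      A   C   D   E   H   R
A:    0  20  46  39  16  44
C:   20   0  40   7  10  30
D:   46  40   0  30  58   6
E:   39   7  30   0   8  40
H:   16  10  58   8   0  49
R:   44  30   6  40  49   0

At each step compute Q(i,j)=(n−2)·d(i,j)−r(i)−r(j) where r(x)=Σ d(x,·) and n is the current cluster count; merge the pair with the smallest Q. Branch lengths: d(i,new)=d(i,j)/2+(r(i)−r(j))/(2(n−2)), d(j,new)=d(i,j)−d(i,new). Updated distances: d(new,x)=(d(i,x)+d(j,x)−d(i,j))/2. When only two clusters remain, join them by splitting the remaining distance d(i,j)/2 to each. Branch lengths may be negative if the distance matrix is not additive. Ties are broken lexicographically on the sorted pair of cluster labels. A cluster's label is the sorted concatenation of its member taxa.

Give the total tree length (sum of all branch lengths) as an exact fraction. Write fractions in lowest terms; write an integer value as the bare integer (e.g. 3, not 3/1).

1035/16

1. join D+R (d=6, Q=-325) ⇒ DR; edges |D|=35/8, |R|=13/8
  updated: d(A,DR)=42, d(C,DR)=32, d(DR,E)=32, d(DR,H)=101/2
2. join A+H (d=16, Q=-307/2) ⇒ AH; edges |A|=161/12, |H|=31/12
  updated: d(AH,C)=7, d(AH,DR)=153/4, d(AH,E)=31/2
3. join AH+C (d=7, Q=-371/4) ⇒ ACH; edges |AH|=115/16, |C|=-3/16
  updated: d(ACH,DR)=253/8, d(ACH,E)=31/4
4. join ACH+DR (d=253/8, Q=-571/8) ⇒ ACDHR; edges |ACH|=59/16, |DR|=447/16
  updated: d(ACDHR,E)=65/16
5. join ACDHR+E (d=65/16) ⇒ ACDEHR; edges |ACDHR|=65/32, |E|=65/32
final tree: ((((A:161/12,H:31/12):115/16,C:-3/16):59/16,(D:35/8,R:13/8):447/16):65/32,E:65/32)
total length: 1035/16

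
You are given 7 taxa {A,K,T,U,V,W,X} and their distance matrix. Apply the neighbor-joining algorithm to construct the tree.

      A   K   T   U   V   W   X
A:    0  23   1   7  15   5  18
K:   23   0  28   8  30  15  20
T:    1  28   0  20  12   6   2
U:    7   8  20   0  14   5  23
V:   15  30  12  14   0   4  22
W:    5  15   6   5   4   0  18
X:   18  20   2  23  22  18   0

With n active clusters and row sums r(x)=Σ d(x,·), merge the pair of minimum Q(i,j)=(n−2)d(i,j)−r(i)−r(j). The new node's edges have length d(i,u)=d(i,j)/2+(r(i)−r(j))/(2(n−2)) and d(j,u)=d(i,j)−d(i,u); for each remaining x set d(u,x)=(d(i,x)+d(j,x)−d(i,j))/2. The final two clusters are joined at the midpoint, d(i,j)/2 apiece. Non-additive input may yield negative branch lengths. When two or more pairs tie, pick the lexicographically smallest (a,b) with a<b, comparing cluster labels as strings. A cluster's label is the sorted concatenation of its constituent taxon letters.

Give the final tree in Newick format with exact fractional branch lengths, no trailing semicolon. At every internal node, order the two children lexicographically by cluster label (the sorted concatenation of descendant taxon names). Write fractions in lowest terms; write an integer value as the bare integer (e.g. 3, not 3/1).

((((A:47/24,(T:-12/5,X:22/5):157/24):45/16,(K:153/16,U:-25/16):117/16):43/16,V:55/8):-23/16,W:-23/16)

step 1: merge (T,X) at d=2, Q=-162; branch lengths T→-12/5, X→22/5; new cluster TX
  updated: d(A,TX)=17/2, d(K,TX)=23, d(TX,U)=41/2, d(TX,V)=16, d(TX,W)=11
step 2: merge (K,U) at d=8, Q=-243/2; branch lengths K→153/16, U→-25/16; new cluster KU
  updated: d(A,KU)=11, d(KU,TX)=71/4, d(KU,V)=18, d(KU,W)=6
step 3: merge (A,TX) at d=17/2, Q=-269/4; branch lengths A→47/24, TX→157/24; new cluster ATX
  updated: d(ATX,KU)=81/8, d(ATX,V)=45/4, d(ATX,W)=15/4
step 4: merge (ATX,KU) at d=81/8, Q=-39; branch lengths ATX→45/16, KU→117/16; new cluster AKTUX
  updated: d(AKTUX,V)=153/16, d(AKTUX,W)=-3/16
step 5: merge (AKTUX,V) at d=153/16, Q=-107/8; branch lengths AKTUX→43/16, V→55/8; new cluster AKTUVX
  updated: d(AKTUVX,W)=-23/8
step 6: merge (AKTUVX,W) at d=-23/8; branch lengths AKTUVX→-23/16, W→-23/16; new cluster AKTUVWX
final tree: ((((A:47/24,(T:-12/5,X:22/5):157/24):45/16,(K:153/16,U:-25/16):117/16):43/16,V:55/8):-23/16,W:-23/16)
total length: 565/16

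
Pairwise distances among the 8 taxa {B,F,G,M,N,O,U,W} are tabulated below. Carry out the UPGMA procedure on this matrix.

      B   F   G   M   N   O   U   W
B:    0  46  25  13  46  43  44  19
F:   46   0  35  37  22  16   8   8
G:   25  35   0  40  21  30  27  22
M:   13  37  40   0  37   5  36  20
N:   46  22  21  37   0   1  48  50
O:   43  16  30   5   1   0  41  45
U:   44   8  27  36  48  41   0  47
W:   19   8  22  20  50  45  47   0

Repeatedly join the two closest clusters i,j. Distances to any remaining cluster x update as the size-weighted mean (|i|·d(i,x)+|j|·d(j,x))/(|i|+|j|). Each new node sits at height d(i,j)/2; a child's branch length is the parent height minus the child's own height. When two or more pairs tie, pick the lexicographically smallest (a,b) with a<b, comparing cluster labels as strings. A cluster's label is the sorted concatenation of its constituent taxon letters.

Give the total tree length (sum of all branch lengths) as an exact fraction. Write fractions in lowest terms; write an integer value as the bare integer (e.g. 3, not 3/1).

1693/20

1. join N+O (d=1) ⇒ NO; edges |N|=1/2, |O|=1/2
  updated: d(B,NO)=89/2, d(F,NO)=19, d(G,NO)=51/2, d(M,NO)=21, d(NO,U)=89/2, d(NO,W)=95/2
2. join F+U (d=8) ⇒ FU; edges |F|=4, |U|=4
  updated: d(B,FU)=45, d(FU,G)=31, d(FU,M)=73/2, d(FU,NO)=127/4, d(FU,W)=55/2
3. join B+M (d=13) ⇒ BM; edges |B|=13/2, |M|=13/2
  updated: d(BM,FU)=163/4, d(BM,G)=65/2, d(BM,NO)=131/4, d(BM,W)=39/2
4. join BM+W (d=39/2) ⇒ BMW; edges |BM|=13/4, |W|=39/4
  updated: d(BMW,FU)=109/3, d(BMW,G)=29, d(BMW,NO)=113/3
5. join G+NO (d=51/2) ⇒ GNO; edges |G|=51/4, |NO|=49/4
  updated: d(BMW,GNO)=313/9, d(FU,GNO)=63/2
6. join FU+GNO (d=63/2) ⇒ FGNOU; edges |FU|=47/4, |GNO|=3
  updated: d(BMW,FGNOU)=177/5
7. join BMW+FGNOU (d=177/5) ⇒ BFGMNOUW; edges |BMW|=159/20, |FGNOU|=39/20
final tree: (((B:13/2,M:13/2):13/4,W:39/4):159/20,((F:4,U:4):47/4,(G:51/4,(N:1/2,O:1/2):49/4):3):39/20)
total length: 1693/20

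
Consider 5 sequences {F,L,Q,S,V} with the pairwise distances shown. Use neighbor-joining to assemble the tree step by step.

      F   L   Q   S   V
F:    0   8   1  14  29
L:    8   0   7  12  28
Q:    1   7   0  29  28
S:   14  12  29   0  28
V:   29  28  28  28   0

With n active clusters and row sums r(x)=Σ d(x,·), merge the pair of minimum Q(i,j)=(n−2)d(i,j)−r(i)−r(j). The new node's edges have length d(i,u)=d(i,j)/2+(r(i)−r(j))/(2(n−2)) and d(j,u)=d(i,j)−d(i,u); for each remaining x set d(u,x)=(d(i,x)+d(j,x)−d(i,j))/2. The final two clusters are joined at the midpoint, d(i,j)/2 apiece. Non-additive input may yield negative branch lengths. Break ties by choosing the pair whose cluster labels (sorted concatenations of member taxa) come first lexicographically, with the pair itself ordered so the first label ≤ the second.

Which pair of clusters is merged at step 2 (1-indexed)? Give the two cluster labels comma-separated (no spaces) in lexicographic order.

step 1: merge (F,Q) at d=1, Q=-114; branch lengths F→-5/3, Q→8/3; new cluster FQ
  updated: d(FQ,L)=7, d(FQ,S)=21, d(FQ,V)=28
step 2: merge (FQ,L) at d=7, Q=-89; branch lengths FQ→23/4, L→5/4; new cluster FLQ
  updated: d(FLQ,S)=13, d(FLQ,V)=49/2
step 3: merge (FLQ,S) at d=13, Q=-131/2; branch lengths FLQ→19/4, S→33/4; new cluster FLQS
  updated: d(FLQS,V)=79/4
step 4: merge (FLQS,V) at d=79/4; branch lengths FLQS→79/8, V→79/8; new cluster FLQSV
final tree: ((((F:-5/3,Q:8/3):23/4,L:5/4):19/4,S:33/4):79/8,V:79/8)
total length: 163/4

FQ,L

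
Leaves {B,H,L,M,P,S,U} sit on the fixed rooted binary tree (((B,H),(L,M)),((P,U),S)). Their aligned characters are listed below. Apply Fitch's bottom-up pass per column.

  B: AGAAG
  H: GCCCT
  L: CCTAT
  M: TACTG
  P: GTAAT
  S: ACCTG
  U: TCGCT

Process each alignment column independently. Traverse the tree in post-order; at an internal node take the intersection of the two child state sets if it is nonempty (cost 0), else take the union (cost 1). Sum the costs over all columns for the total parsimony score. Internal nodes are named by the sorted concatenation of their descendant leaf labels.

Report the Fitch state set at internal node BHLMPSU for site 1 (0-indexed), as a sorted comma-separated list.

C

BH@0: {A} ∪ {G} = {A,G} (union, +1)
LM@0: {C} ∪ {T} = {C,T} (union, +1)
BHLM@0: {A,G} ∪ {C,T} = {A,C,G,T} (union, +1)
PU@0: {G} ∪ {T} = {G,T} (union, +1)
PSU@0: {G,T} ∪ {A} = {A,G,T} (union, +1)
BHLMPSU@0: {A,C,G,T} ∩ {A,G,T} = {A,G,T} (intersection, +0)
BH@1: {G} ∪ {C} = {C,G} (union, +1)
LM@1: {C} ∪ {A} = {A,C} (union, +1)
BHLM@1: {C,G} ∩ {A,C} = {C} (intersection, +0)
PU@1: {T} ∪ {C} = {C,T} (union, +1)
PSU@1: {C,T} ∩ {C} = {C} (intersection, +0)
BHLMPSU@1: {C} ∩ {C} = {C} (intersection, +0)
BH@2: {A} ∪ {C} = {A,C} (union, +1)
LM@2: {T} ∪ {C} = {C,T} (union, +1)
BHLM@2: {A,C} ∩ {C,T} = {C} (intersection, +0)
PU@2: {A} ∪ {G} = {A,G} (union, +1)
PSU@2: {A,G} ∪ {C} = {A,C,G} (union, +1)
BHLMPSU@2: {C} ∩ {A,C,G} = {C} (intersection, +0)
BH@3: {A} ∪ {C} = {A,C} (union, +1)
LM@3: {A} ∪ {T} = {A,T} (union, +1)
BHLM@3: {A,C} ∩ {A,T} = {A} (intersection, +0)
PU@3: {A} ∪ {C} = {A,C} (union, +1)
PSU@3: {A,C} ∪ {T} = {A,C,T} (union, +1)
BHLMPSU@3: {A} ∩ {A,C,T} = {A} (intersection, +0)
BH@4: {G} ∪ {T} = {G,T} (union, +1)
LM@4: {T} ∪ {G} = {G,T} (union, +1)
BHLM@4: {G,T} ∩ {G,T} = {G,T} (intersection, +0)
PU@4: {T} ∩ {T} = {T} (intersection, +0)
PSU@4: {T} ∪ {G} = {G,T} (union, +1)
BHLMPSU@4: {G,T} ∩ {G,T} = {G,T} (intersection, +0)
per-site changes: [5, 3, 4, 4, 3]; total = 19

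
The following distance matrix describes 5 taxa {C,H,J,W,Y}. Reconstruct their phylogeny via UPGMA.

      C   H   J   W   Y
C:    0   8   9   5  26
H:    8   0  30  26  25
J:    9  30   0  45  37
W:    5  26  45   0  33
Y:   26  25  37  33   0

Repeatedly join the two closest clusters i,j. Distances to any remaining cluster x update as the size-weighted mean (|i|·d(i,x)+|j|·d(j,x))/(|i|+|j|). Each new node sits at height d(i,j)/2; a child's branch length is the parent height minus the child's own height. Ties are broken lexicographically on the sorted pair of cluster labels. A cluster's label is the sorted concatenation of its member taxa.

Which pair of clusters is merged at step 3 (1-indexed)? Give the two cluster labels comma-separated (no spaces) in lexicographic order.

iteration 1: select C,W (d=5); attach at lengths (5/2, 5/2); label the merged cluster CW
  updated: d(CW,H)=17, d(CW,J)=27, d(CW,Y)=59/2
iteration 2: select CW,H (d=17); attach at lengths (6, 17/2); label the merged cluster CHW
  updated: d(CHW,J)=28, d(CHW,Y)=28
iteration 3: select CHW,J (d=28); attach at lengths (11/2, 14); label the merged cluster CHJW
  updated: d(CHJW,Y)=121/4
iteration 4: select CHJW,Y (d=121/4); attach at lengths (9/8, 121/8); label the merged cluster CHJWY
final tree: ((((C:5/2,W:5/2):6,H:17/2):11/2,J:14):9/8,Y:121/8)
total length: 221/4

CHW,J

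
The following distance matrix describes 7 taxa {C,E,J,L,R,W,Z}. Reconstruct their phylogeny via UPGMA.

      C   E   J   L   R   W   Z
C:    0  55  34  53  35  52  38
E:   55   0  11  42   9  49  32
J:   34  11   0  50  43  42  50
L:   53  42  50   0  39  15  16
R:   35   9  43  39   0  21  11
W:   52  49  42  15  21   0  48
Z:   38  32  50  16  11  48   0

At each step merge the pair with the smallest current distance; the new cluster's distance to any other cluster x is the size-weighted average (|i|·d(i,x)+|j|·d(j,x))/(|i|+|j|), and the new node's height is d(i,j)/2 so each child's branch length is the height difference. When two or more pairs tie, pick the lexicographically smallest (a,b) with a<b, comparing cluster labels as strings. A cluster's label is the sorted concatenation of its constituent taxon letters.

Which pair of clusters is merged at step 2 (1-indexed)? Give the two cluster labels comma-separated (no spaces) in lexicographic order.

L,W

1. join E+R (d=9) ⇒ ER; edges |E|=9/2, |R|=9/2
  updated: d(C,ER)=45, d(ER,J)=27, d(ER,L)=81/2, d(ER,W)=35, d(ER,Z)=43/2
2. join L+W (d=15) ⇒ LW; edges |L|=15/2, |W|=15/2
  updated: d(C,LW)=105/2, d(ER,LW)=151/4, d(J,LW)=46, d(LW,Z)=32
3. join ER+Z (d=43/2) ⇒ ERZ; edges |ER|=25/4, |Z|=43/4
  updated: d(C,ERZ)=128/3, d(ERZ,J)=104/3, d(ERZ,LW)=215/6
4. join C+J (d=34) ⇒ CJ; edges |C|=17, |J|=17
  updated: d(CJ,ERZ)=116/3, d(CJ,LW)=197/4
5. join ERZ+LW (d=215/6) ⇒ ELRWZ; edges |ERZ|=43/6, |LW|=125/12
  updated: d(CJ,ELRWZ)=429/10
6. join CJ+ELRWZ (d=429/10) ⇒ CEJLRWZ; edges |CJ|=89/20, |ELRWZ|=53/15
final tree: ((C:17,J:17):89/20,(((E:9/2,R:9/2):25/4,Z:43/4):43/6,(L:15/2,W:15/2):125/12):53/15)
total length: 3017/30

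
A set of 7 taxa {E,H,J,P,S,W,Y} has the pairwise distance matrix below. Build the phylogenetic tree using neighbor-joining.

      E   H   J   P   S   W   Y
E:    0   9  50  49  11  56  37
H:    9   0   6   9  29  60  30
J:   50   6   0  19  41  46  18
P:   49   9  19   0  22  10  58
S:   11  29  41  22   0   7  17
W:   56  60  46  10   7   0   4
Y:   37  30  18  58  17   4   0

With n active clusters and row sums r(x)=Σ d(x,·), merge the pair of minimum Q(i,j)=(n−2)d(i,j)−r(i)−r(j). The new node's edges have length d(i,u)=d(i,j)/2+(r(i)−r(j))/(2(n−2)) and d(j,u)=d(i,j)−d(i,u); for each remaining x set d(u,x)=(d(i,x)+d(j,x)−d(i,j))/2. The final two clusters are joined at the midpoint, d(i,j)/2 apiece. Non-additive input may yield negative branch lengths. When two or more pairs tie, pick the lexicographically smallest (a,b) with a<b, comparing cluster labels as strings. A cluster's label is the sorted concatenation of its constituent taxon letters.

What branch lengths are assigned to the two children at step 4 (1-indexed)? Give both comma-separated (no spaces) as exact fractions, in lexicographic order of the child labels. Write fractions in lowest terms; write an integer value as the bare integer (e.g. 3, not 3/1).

1. join W+Y (d=4, Q=-327) ⇒ WY; edges |W|=39/10, |Y|=1/10
  updated: d(E,WY)=89/2, d(H,WY)=43, d(J,WY)=30, d(P,WY)=32, d(S,WY)=10
2. join E+S (d=11, Q=-465/2) ⇒ ES; edges |E|=189/16, |S|=-13/16
  updated: d(ES,H)=27/2, d(ES,J)=40, d(ES,P)=30, d(ES,WY)=87/4
3. join ES+WY (d=87/4, Q=-667/4) ⇒ ESWY; edges |ES|=175/24, |WY|=347/24
  updated: d(ESWY,H)=139/8, d(ESWY,J)=193/8, d(ESWY,P)=161/8
4. join ESWY+P (d=161/8, Q=-139/2) ⇒ EPSWY; edges |ESWY|=215/16, |P|=107/16
  updated: d(EPSWY,H)=25/8, d(EPSWY,J)=23/2
5. join EPSWY+H (d=25/8, Q=-165/8) ⇒ EHPSWY; edges |EPSWY|=69/16, |H|=-19/16
  updated: d(EHPSWY,J)=115/16
6. join EHPSWY+J (d=115/16) ⇒ EHJPSWY; edges |EHPSWY|=115/32, |J|=115/32
final tree: (((((E:189/16,S:-13/16):175/24,(W:39/10,Y:1/10):347/24):215/16,P:107/16):69/16,H:-19/16):115/32,J:115/32)
total length: 1075/16

215/16,107/16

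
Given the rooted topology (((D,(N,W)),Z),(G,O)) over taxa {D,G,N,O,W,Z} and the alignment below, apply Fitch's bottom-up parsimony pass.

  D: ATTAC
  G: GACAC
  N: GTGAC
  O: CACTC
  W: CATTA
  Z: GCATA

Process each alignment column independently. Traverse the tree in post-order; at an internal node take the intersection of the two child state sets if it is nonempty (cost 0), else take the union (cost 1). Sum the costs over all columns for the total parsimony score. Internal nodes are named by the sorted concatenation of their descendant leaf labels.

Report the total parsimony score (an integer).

14

NW@0: {G} ∪ {C} = {C,G} (union, +1)
DNW@0: {A} ∪ {C,G} = {A,C,G} (union, +1)
DNWZ@0: {A,C,G} ∩ {G} = {G} (intersection, +0)
GO@0: {G} ∪ {C} = {C,G} (union, +1)
DGNOWZ@0: {G} ∩ {C,G} = {G} (intersection, +0)
NW@1: {T} ∪ {A} = {A,T} (union, +1)
DNW@1: {T} ∩ {A,T} = {T} (intersection, +0)
DNWZ@1: {T} ∪ {C} = {C,T} (union, +1)
GO@1: {A} ∩ {A} = {A} (intersection, +0)
DGNOWZ@1: {C,T} ∪ {A} = {A,C,T} (union, +1)
NW@2: {G} ∪ {T} = {G,T} (union, +1)
DNW@2: {T} ∩ {G,T} = {T} (intersection, +0)
DNWZ@2: {T} ∪ {A} = {A,T} (union, +1)
GO@2: {C} ∩ {C} = {C} (intersection, +0)
DGNOWZ@2: {A,T} ∪ {C} = {A,C,T} (union, +1)
NW@3: {A} ∪ {T} = {A,T} (union, +1)
DNW@3: {A} ∩ {A,T} = {A} (intersection, +0)
DNWZ@3: {A} ∪ {T} = {A,T} (union, +1)
GO@3: {A} ∪ {T} = {A,T} (union, +1)
DGNOWZ@3: {A,T} ∩ {A,T} = {A,T} (intersection, +0)
NW@4: {C} ∪ {A} = {A,C} (union, +1)
DNW@4: {C} ∩ {A,C} = {C} (intersection, +0)
DNWZ@4: {C} ∪ {A} = {A,C} (union, +1)
GO@4: {C} ∩ {C} = {C} (intersection, +0)
DGNOWZ@4: {A,C} ∩ {C} = {C} (intersection, +0)
per-site changes: [3, 3, 3, 3, 2]; total = 14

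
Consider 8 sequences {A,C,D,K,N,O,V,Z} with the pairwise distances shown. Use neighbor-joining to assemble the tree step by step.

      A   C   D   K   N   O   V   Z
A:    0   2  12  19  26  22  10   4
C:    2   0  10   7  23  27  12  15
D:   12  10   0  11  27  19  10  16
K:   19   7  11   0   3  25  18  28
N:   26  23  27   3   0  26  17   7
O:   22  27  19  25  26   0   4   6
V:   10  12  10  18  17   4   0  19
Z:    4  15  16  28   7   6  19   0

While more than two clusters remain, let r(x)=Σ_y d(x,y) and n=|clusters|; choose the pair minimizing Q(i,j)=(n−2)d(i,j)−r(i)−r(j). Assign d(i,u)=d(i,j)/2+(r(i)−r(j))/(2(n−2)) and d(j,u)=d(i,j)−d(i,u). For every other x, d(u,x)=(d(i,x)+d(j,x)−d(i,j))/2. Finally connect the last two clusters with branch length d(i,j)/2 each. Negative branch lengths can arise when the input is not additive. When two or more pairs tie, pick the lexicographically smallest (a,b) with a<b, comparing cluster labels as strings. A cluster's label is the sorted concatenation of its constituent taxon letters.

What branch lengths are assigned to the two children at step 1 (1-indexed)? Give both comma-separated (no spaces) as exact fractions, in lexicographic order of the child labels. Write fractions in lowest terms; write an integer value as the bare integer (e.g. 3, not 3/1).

iteration 1: select K,N (d=3, Q=-222); attach at lengths (0, 3); label the merged cluster KN
  updated: d(A,KN)=21, d(C,KN)=27/2, d(D,KN)=35/2, d(KN,O)=24, d(KN,V)=16, d(KN,Z)=16
iteration 2: select O,V (d=4, Q=-153); attach at lengths (51/10, -11/10); label the merged cluster OV
  updated: d(A,OV)=14, d(C,OV)=35/2, d(D,OV)=25/2, d(KN,OV)=18, d(OV,Z)=21/2
iteration 3: select A,C (d=2, Q=-103); attach at lengths (3/8, 13/8); label the merged cluster AC
  updated: d(AC,D)=10, d(AC,KN)=65/4, d(AC,OV)=59/4, d(AC,Z)=17/2
iteration 4: select AC,D (d=10, Q=-151/2); attach at lengths (47/12, 73/12); label the merged cluster ACD
  updated: d(ACD,KN)=95/8, d(ACD,OV)=69/8, d(ACD,Z)=29/4
iteration 5: select ACD,KN (d=95/8, Q=-399/8); attach at lengths (45/32, 335/32); label the merged cluster ACDKN
  updated: d(ACDKN,OV)=59/8, d(ACDKN,Z)=91/16
iteration 6: select ACDKN,OV (d=59/8, Q=-377/16); attach at lengths (41/32, 195/32); label the merged cluster ACDKNOV
  updated: d(ACDKNOV,Z)=141/32
iteration 7: select ACDKNOV,Z (d=141/32); attach at lengths (141/64, 141/64); label the merged cluster ACDKNOVZ
final tree: (((((A:3/8,C:13/8):47/12,D:73/12):45/32,(K:0,N:3):335/32):41/32,(O:51/10,V:-11/10):195/32):141/64,Z:141/64)
total length: 1365/32

0,3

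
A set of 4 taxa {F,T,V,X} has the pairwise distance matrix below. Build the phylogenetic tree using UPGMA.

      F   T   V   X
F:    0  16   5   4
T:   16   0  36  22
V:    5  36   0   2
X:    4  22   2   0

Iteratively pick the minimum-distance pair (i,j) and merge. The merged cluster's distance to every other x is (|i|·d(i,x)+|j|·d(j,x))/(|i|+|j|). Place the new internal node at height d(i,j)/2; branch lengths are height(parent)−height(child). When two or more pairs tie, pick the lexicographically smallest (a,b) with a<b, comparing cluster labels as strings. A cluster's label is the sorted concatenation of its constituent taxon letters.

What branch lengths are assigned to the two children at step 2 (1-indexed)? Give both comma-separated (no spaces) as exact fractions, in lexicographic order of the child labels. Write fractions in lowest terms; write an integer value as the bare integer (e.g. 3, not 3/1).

1. join V+X (d=2) ⇒ VX; edges |V|=1, |X|=1
  updated: d(F,VX)=9/2, d(T,VX)=29
2. join F+VX (d=9/2) ⇒ FVX; edges |F|=9/4, |VX|=5/4
  updated: d(FVX,T)=74/3
3. join FVX+T (d=74/3) ⇒ FTVX; edges |FVX|=121/12, |T|=37/3
final tree: ((F:9/4,(V:1,X:1):5/4):121/12,T:37/3)
total length: 335/12

9/4,5/4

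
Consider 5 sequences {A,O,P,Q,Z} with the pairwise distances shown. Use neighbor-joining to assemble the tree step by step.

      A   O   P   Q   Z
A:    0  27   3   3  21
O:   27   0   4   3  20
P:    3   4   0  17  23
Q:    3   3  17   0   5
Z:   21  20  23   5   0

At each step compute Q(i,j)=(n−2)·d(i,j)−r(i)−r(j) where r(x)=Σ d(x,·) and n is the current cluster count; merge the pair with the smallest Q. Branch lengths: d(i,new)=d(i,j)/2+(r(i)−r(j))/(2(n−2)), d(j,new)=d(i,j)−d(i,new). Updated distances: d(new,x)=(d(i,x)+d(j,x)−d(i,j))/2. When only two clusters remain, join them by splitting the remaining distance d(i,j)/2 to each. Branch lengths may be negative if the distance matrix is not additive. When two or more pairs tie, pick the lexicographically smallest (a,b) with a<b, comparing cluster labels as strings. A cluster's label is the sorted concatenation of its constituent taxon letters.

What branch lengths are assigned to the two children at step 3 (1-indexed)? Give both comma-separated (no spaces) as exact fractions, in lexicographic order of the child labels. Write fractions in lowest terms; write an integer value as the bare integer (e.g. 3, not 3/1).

iteration 1: select A,P (d=3, Q=-92); attach at lengths (8/3, 1/3); label the merged cluster AP
  updated: d(AP,O)=14, d(AP,Q)=17/2, d(AP,Z)=41/2
iteration 2: select AP,O (d=14, Q=-52); attach at lengths (17/2, 11/2); label the merged cluster AOP
  updated: d(AOP,Q)=-5/4, d(AOP,Z)=53/4
iteration 3: select AOP,Q (d=-5/4, Q=-17); attach at lengths (7/2, -19/4); label the merged cluster AOPQ
  updated: d(AOPQ,Z)=39/4
iteration 4: select AOPQ,Z (d=39/4); attach at lengths (39/8, 39/8); label the merged cluster AOPQZ
final tree: ((((A:8/3,P:1/3):17/2,O:11/2):7/2,Q:-19/4):39/8,Z:39/8)
total length: 51/2

7/2,-19/4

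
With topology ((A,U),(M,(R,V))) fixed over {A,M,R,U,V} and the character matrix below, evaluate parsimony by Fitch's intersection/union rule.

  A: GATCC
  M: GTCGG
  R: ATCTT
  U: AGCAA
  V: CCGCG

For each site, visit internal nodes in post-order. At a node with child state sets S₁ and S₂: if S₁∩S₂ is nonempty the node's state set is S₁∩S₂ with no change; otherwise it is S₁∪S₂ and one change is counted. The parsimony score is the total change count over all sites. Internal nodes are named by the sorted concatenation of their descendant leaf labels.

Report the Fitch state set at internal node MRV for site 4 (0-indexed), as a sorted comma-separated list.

AU@0: {G} ∪ {A} = {A,G} (union, +1)
RV@0: {A} ∪ {C} = {A,C} (union, +1)
MRV@0: {G} ∪ {A,C} = {A,C,G} (union, +1)
AMRUV@0: {A,G} ∩ {A,C,G} = {A,G} (intersection, +0)
AU@1: {A} ∪ {G} = {A,G} (union, +1)
RV@1: {T} ∪ {C} = {C,T} (union, +1)
MRV@1: {T} ∩ {C,T} = {T} (intersection, +0)
AMRUV@1: {A,G} ∪ {T} = {A,G,T} (union, +1)
AU@2: {T} ∪ {C} = {C,T} (union, +1)
RV@2: {C} ∪ {G} = {C,G} (union, +1)
MRV@2: {C} ∩ {C,G} = {C} (intersection, +0)
AMRUV@2: {C,T} ∩ {C} = {C} (intersection, +0)
AU@3: {C} ∪ {A} = {A,C} (union, +1)
RV@3: {T} ∪ {C} = {C,T} (union, +1)
MRV@3: {G} ∪ {C,T} = {C,G,T} (union, +1)
AMRUV@3: {A,C} ∩ {C,G,T} = {C} (intersection, +0)
AU@4: {C} ∪ {A} = {A,C} (union, +1)
RV@4: {T} ∪ {G} = {G,T} (union, +1)
MRV@4: {G} ∩ {G,T} = {G} (intersection, +0)
AMRUV@4: {A,C} ∪ {G} = {A,C,G} (union, +1)
per-site changes: [3, 3, 2, 3, 3]; total = 14

G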